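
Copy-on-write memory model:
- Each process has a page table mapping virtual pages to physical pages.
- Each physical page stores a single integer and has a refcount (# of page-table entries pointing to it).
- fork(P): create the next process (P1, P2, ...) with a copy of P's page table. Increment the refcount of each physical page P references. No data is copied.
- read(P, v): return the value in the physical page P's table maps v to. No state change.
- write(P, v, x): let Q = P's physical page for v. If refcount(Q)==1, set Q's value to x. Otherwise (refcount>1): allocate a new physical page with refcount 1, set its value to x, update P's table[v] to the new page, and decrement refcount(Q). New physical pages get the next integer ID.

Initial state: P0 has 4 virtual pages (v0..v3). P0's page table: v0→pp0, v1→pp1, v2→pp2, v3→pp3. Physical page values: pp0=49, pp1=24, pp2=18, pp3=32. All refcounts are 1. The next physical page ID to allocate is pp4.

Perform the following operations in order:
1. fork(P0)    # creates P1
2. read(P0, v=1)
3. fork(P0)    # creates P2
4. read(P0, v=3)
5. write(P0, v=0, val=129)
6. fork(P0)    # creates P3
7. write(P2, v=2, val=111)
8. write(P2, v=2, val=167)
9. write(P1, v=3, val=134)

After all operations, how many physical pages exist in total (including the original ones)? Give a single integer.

Answer: 7

Derivation:
Op 1: fork(P0) -> P1. 4 ppages; refcounts: pp0:2 pp1:2 pp2:2 pp3:2
Op 2: read(P0, v1) -> 24. No state change.
Op 3: fork(P0) -> P2. 4 ppages; refcounts: pp0:3 pp1:3 pp2:3 pp3:3
Op 4: read(P0, v3) -> 32. No state change.
Op 5: write(P0, v0, 129). refcount(pp0)=3>1 -> COPY to pp4. 5 ppages; refcounts: pp0:2 pp1:3 pp2:3 pp3:3 pp4:1
Op 6: fork(P0) -> P3. 5 ppages; refcounts: pp0:2 pp1:4 pp2:4 pp3:4 pp4:2
Op 7: write(P2, v2, 111). refcount(pp2)=4>1 -> COPY to pp5. 6 ppages; refcounts: pp0:2 pp1:4 pp2:3 pp3:4 pp4:2 pp5:1
Op 8: write(P2, v2, 167). refcount(pp5)=1 -> write in place. 6 ppages; refcounts: pp0:2 pp1:4 pp2:3 pp3:4 pp4:2 pp5:1
Op 9: write(P1, v3, 134). refcount(pp3)=4>1 -> COPY to pp6. 7 ppages; refcounts: pp0:2 pp1:4 pp2:3 pp3:3 pp4:2 pp5:1 pp6:1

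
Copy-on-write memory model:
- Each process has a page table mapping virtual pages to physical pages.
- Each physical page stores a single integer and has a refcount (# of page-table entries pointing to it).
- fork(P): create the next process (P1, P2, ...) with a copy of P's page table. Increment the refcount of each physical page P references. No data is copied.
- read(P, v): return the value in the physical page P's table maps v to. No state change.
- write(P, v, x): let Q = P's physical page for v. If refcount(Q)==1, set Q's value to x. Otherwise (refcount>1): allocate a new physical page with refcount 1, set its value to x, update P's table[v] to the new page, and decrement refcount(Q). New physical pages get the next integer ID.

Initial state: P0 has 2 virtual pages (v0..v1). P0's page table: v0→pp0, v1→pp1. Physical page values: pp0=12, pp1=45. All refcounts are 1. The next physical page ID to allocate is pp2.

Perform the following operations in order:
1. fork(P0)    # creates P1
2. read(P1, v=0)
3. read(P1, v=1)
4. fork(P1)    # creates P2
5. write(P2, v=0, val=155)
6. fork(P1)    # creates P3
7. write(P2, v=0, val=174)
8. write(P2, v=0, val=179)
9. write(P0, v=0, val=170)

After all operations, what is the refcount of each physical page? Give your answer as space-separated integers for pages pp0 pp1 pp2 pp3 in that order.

Answer: 2 4 1 1

Derivation:
Op 1: fork(P0) -> P1. 2 ppages; refcounts: pp0:2 pp1:2
Op 2: read(P1, v0) -> 12. No state change.
Op 3: read(P1, v1) -> 45. No state change.
Op 4: fork(P1) -> P2. 2 ppages; refcounts: pp0:3 pp1:3
Op 5: write(P2, v0, 155). refcount(pp0)=3>1 -> COPY to pp2. 3 ppages; refcounts: pp0:2 pp1:3 pp2:1
Op 6: fork(P1) -> P3. 3 ppages; refcounts: pp0:3 pp1:4 pp2:1
Op 7: write(P2, v0, 174). refcount(pp2)=1 -> write in place. 3 ppages; refcounts: pp0:3 pp1:4 pp2:1
Op 8: write(P2, v0, 179). refcount(pp2)=1 -> write in place. 3 ppages; refcounts: pp0:3 pp1:4 pp2:1
Op 9: write(P0, v0, 170). refcount(pp0)=3>1 -> COPY to pp3. 4 ppages; refcounts: pp0:2 pp1:4 pp2:1 pp3:1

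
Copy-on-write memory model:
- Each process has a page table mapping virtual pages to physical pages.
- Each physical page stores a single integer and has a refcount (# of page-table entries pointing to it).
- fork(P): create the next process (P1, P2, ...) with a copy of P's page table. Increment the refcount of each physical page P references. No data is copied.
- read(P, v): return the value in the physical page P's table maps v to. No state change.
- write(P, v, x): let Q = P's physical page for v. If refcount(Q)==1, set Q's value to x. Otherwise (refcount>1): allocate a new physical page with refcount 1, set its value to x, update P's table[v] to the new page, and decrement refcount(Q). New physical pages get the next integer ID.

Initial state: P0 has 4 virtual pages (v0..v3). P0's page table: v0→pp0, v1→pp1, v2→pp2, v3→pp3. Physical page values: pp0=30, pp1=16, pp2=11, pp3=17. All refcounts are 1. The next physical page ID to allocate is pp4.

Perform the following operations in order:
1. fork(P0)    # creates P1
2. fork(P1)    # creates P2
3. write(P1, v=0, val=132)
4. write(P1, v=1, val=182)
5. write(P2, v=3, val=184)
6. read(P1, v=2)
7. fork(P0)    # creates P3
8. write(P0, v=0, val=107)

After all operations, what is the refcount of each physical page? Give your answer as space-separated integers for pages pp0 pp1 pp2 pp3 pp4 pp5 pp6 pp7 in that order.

Answer: 2 3 4 3 1 1 1 1

Derivation:
Op 1: fork(P0) -> P1. 4 ppages; refcounts: pp0:2 pp1:2 pp2:2 pp3:2
Op 2: fork(P1) -> P2. 4 ppages; refcounts: pp0:3 pp1:3 pp2:3 pp3:3
Op 3: write(P1, v0, 132). refcount(pp0)=3>1 -> COPY to pp4. 5 ppages; refcounts: pp0:2 pp1:3 pp2:3 pp3:3 pp4:1
Op 4: write(P1, v1, 182). refcount(pp1)=3>1 -> COPY to pp5. 6 ppages; refcounts: pp0:2 pp1:2 pp2:3 pp3:3 pp4:1 pp5:1
Op 5: write(P2, v3, 184). refcount(pp3)=3>1 -> COPY to pp6. 7 ppages; refcounts: pp0:2 pp1:2 pp2:3 pp3:2 pp4:1 pp5:1 pp6:1
Op 6: read(P1, v2) -> 11. No state change.
Op 7: fork(P0) -> P3. 7 ppages; refcounts: pp0:3 pp1:3 pp2:4 pp3:3 pp4:1 pp5:1 pp6:1
Op 8: write(P0, v0, 107). refcount(pp0)=3>1 -> COPY to pp7. 8 ppages; refcounts: pp0:2 pp1:3 pp2:4 pp3:3 pp4:1 pp5:1 pp6:1 pp7:1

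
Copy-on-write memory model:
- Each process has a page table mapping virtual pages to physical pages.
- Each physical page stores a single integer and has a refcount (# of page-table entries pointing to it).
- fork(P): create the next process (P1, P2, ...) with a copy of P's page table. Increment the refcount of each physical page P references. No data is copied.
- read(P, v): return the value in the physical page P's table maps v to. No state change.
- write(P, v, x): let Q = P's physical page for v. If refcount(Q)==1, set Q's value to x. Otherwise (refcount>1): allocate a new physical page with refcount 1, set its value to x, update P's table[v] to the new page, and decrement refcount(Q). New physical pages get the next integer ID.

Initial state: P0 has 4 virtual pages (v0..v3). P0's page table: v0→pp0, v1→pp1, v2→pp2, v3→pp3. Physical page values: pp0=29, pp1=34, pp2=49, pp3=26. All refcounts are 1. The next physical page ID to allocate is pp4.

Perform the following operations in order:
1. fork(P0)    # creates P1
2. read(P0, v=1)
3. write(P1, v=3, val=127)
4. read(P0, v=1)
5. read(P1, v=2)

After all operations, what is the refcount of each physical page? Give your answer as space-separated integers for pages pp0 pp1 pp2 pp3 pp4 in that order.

Op 1: fork(P0) -> P1. 4 ppages; refcounts: pp0:2 pp1:2 pp2:2 pp3:2
Op 2: read(P0, v1) -> 34. No state change.
Op 3: write(P1, v3, 127). refcount(pp3)=2>1 -> COPY to pp4. 5 ppages; refcounts: pp0:2 pp1:2 pp2:2 pp3:1 pp4:1
Op 4: read(P0, v1) -> 34. No state change.
Op 5: read(P1, v2) -> 49. No state change.

Answer: 2 2 2 1 1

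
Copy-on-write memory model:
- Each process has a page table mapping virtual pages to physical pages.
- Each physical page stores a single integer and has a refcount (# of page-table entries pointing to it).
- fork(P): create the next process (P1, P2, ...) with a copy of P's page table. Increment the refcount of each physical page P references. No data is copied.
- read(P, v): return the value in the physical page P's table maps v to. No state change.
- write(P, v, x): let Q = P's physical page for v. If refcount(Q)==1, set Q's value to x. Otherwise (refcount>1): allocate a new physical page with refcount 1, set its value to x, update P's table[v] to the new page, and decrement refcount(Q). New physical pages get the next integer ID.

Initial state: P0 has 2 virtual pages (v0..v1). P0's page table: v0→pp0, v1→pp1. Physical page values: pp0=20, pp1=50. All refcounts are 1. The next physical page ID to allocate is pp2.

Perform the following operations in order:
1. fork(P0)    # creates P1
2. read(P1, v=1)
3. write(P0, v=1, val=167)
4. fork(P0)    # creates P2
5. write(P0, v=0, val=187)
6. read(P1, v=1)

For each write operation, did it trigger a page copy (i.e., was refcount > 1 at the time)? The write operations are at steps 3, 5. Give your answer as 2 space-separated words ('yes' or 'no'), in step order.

Op 1: fork(P0) -> P1. 2 ppages; refcounts: pp0:2 pp1:2
Op 2: read(P1, v1) -> 50. No state change.
Op 3: write(P0, v1, 167). refcount(pp1)=2>1 -> COPY to pp2. 3 ppages; refcounts: pp0:2 pp1:1 pp2:1
Op 4: fork(P0) -> P2. 3 ppages; refcounts: pp0:3 pp1:1 pp2:2
Op 5: write(P0, v0, 187). refcount(pp0)=3>1 -> COPY to pp3. 4 ppages; refcounts: pp0:2 pp1:1 pp2:2 pp3:1
Op 6: read(P1, v1) -> 50. No state change.

yes yes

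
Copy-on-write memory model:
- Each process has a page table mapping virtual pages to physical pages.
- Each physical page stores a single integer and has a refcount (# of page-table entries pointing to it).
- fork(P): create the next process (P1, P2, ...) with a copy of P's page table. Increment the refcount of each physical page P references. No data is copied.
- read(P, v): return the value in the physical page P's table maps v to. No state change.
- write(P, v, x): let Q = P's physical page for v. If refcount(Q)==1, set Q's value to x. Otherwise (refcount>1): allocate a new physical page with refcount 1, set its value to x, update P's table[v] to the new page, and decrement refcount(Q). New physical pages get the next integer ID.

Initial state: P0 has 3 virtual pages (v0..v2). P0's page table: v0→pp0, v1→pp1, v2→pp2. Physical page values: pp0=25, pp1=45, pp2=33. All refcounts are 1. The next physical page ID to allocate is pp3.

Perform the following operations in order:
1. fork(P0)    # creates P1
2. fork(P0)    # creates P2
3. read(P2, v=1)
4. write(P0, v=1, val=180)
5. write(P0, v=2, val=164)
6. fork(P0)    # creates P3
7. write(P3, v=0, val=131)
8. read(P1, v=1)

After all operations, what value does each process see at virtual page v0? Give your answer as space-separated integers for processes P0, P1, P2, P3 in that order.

Answer: 25 25 25 131

Derivation:
Op 1: fork(P0) -> P1. 3 ppages; refcounts: pp0:2 pp1:2 pp2:2
Op 2: fork(P0) -> P2. 3 ppages; refcounts: pp0:3 pp1:3 pp2:3
Op 3: read(P2, v1) -> 45. No state change.
Op 4: write(P0, v1, 180). refcount(pp1)=3>1 -> COPY to pp3. 4 ppages; refcounts: pp0:3 pp1:2 pp2:3 pp3:1
Op 5: write(P0, v2, 164). refcount(pp2)=3>1 -> COPY to pp4. 5 ppages; refcounts: pp0:3 pp1:2 pp2:2 pp3:1 pp4:1
Op 6: fork(P0) -> P3. 5 ppages; refcounts: pp0:4 pp1:2 pp2:2 pp3:2 pp4:2
Op 7: write(P3, v0, 131). refcount(pp0)=4>1 -> COPY to pp5. 6 ppages; refcounts: pp0:3 pp1:2 pp2:2 pp3:2 pp4:2 pp5:1
Op 8: read(P1, v1) -> 45. No state change.
P0: v0 -> pp0 = 25
P1: v0 -> pp0 = 25
P2: v0 -> pp0 = 25
P3: v0 -> pp5 = 131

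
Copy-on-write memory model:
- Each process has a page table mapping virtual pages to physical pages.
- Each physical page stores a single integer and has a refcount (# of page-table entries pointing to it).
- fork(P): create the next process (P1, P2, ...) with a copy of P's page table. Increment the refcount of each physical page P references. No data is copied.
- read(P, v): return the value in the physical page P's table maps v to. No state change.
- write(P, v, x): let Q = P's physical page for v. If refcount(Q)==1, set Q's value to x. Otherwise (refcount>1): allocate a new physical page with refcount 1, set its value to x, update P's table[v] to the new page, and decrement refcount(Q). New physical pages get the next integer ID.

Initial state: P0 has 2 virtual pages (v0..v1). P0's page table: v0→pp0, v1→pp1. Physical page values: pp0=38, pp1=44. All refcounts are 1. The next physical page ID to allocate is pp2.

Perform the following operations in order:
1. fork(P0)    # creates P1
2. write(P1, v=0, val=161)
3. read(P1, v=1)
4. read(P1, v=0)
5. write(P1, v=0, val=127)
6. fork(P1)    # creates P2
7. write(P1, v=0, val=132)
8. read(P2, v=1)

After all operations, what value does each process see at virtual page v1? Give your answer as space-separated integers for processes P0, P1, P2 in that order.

Answer: 44 44 44

Derivation:
Op 1: fork(P0) -> P1. 2 ppages; refcounts: pp0:2 pp1:2
Op 2: write(P1, v0, 161). refcount(pp0)=2>1 -> COPY to pp2. 3 ppages; refcounts: pp0:1 pp1:2 pp2:1
Op 3: read(P1, v1) -> 44. No state change.
Op 4: read(P1, v0) -> 161. No state change.
Op 5: write(P1, v0, 127). refcount(pp2)=1 -> write in place. 3 ppages; refcounts: pp0:1 pp1:2 pp2:1
Op 6: fork(P1) -> P2. 3 ppages; refcounts: pp0:1 pp1:3 pp2:2
Op 7: write(P1, v0, 132). refcount(pp2)=2>1 -> COPY to pp3. 4 ppages; refcounts: pp0:1 pp1:3 pp2:1 pp3:1
Op 8: read(P2, v1) -> 44. No state change.
P0: v1 -> pp1 = 44
P1: v1 -> pp1 = 44
P2: v1 -> pp1 = 44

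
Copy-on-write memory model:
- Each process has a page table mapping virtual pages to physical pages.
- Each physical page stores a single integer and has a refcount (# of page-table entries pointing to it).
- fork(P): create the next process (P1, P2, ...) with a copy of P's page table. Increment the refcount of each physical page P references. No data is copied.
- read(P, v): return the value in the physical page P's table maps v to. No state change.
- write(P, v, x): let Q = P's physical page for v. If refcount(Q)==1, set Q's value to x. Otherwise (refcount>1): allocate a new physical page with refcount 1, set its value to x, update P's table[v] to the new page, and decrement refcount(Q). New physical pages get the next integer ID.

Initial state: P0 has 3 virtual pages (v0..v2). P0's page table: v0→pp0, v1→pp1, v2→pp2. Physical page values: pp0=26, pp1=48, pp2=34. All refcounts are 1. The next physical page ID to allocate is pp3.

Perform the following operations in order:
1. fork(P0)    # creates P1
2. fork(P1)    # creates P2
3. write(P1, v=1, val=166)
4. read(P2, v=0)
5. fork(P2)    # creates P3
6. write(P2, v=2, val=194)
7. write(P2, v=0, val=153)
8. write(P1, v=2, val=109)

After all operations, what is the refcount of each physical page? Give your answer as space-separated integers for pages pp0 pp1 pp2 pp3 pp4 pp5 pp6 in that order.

Answer: 3 3 2 1 1 1 1

Derivation:
Op 1: fork(P0) -> P1. 3 ppages; refcounts: pp0:2 pp1:2 pp2:2
Op 2: fork(P1) -> P2. 3 ppages; refcounts: pp0:3 pp1:3 pp2:3
Op 3: write(P1, v1, 166). refcount(pp1)=3>1 -> COPY to pp3. 4 ppages; refcounts: pp0:3 pp1:2 pp2:3 pp3:1
Op 4: read(P2, v0) -> 26. No state change.
Op 5: fork(P2) -> P3. 4 ppages; refcounts: pp0:4 pp1:3 pp2:4 pp3:1
Op 6: write(P2, v2, 194). refcount(pp2)=4>1 -> COPY to pp4. 5 ppages; refcounts: pp0:4 pp1:3 pp2:3 pp3:1 pp4:1
Op 7: write(P2, v0, 153). refcount(pp0)=4>1 -> COPY to pp5. 6 ppages; refcounts: pp0:3 pp1:3 pp2:3 pp3:1 pp4:1 pp5:1
Op 8: write(P1, v2, 109). refcount(pp2)=3>1 -> COPY to pp6. 7 ppages; refcounts: pp0:3 pp1:3 pp2:2 pp3:1 pp4:1 pp5:1 pp6:1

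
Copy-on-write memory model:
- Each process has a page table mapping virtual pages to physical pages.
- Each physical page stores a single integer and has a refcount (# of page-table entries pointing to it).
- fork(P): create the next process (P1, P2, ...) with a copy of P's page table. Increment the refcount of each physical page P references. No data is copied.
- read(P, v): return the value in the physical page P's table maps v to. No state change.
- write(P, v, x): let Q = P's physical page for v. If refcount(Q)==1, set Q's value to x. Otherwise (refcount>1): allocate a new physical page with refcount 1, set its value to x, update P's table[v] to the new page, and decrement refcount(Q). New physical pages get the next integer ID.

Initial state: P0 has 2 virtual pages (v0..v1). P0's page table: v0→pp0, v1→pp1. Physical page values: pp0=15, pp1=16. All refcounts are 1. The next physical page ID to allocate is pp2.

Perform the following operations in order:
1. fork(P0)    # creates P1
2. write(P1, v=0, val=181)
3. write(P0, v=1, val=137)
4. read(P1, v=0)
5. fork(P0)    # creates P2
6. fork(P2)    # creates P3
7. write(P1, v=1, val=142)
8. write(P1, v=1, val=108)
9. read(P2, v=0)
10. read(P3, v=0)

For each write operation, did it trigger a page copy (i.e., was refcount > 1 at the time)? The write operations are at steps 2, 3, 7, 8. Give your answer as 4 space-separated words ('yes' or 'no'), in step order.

Op 1: fork(P0) -> P1. 2 ppages; refcounts: pp0:2 pp1:2
Op 2: write(P1, v0, 181). refcount(pp0)=2>1 -> COPY to pp2. 3 ppages; refcounts: pp0:1 pp1:2 pp2:1
Op 3: write(P0, v1, 137). refcount(pp1)=2>1 -> COPY to pp3. 4 ppages; refcounts: pp0:1 pp1:1 pp2:1 pp3:1
Op 4: read(P1, v0) -> 181. No state change.
Op 5: fork(P0) -> P2. 4 ppages; refcounts: pp0:2 pp1:1 pp2:1 pp3:2
Op 6: fork(P2) -> P3. 4 ppages; refcounts: pp0:3 pp1:1 pp2:1 pp3:3
Op 7: write(P1, v1, 142). refcount(pp1)=1 -> write in place. 4 ppages; refcounts: pp0:3 pp1:1 pp2:1 pp3:3
Op 8: write(P1, v1, 108). refcount(pp1)=1 -> write in place. 4 ppages; refcounts: pp0:3 pp1:1 pp2:1 pp3:3
Op 9: read(P2, v0) -> 15. No state change.
Op 10: read(P3, v0) -> 15. No state change.

yes yes no no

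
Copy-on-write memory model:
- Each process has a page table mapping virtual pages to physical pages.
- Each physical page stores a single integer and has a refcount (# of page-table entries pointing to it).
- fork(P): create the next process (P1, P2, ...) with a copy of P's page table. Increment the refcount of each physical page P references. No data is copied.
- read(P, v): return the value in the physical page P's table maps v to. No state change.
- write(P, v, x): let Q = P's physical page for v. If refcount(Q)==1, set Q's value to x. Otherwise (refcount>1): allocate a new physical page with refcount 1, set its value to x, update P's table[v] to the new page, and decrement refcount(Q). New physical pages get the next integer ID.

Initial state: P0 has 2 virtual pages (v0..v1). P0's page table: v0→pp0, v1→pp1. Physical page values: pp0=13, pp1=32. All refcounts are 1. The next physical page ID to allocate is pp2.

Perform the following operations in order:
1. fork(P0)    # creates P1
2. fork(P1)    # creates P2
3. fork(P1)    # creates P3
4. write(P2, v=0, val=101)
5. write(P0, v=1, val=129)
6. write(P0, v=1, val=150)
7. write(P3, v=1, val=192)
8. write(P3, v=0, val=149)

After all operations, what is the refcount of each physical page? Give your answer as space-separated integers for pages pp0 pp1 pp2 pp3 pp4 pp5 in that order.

Op 1: fork(P0) -> P1. 2 ppages; refcounts: pp0:2 pp1:2
Op 2: fork(P1) -> P2. 2 ppages; refcounts: pp0:3 pp1:3
Op 3: fork(P1) -> P3. 2 ppages; refcounts: pp0:4 pp1:4
Op 4: write(P2, v0, 101). refcount(pp0)=4>1 -> COPY to pp2. 3 ppages; refcounts: pp0:3 pp1:4 pp2:1
Op 5: write(P0, v1, 129). refcount(pp1)=4>1 -> COPY to pp3. 4 ppages; refcounts: pp0:3 pp1:3 pp2:1 pp3:1
Op 6: write(P0, v1, 150). refcount(pp3)=1 -> write in place. 4 ppages; refcounts: pp0:3 pp1:3 pp2:1 pp3:1
Op 7: write(P3, v1, 192). refcount(pp1)=3>1 -> COPY to pp4. 5 ppages; refcounts: pp0:3 pp1:2 pp2:1 pp3:1 pp4:1
Op 8: write(P3, v0, 149). refcount(pp0)=3>1 -> COPY to pp5. 6 ppages; refcounts: pp0:2 pp1:2 pp2:1 pp3:1 pp4:1 pp5:1

Answer: 2 2 1 1 1 1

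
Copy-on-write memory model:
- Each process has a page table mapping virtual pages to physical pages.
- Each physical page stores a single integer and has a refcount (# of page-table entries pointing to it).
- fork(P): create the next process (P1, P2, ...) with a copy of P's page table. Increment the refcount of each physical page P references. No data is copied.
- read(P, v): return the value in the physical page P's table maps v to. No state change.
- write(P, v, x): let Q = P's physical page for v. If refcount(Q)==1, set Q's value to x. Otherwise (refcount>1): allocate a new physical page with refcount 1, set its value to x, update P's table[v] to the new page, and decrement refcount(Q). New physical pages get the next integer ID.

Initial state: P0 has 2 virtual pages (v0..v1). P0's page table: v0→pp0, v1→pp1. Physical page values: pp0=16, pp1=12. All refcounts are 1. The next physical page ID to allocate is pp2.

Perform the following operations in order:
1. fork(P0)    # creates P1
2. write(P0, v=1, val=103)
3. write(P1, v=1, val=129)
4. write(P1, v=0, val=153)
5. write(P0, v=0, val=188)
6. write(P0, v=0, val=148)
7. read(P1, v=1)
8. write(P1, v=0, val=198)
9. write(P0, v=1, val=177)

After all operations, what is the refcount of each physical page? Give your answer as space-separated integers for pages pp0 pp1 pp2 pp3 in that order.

Op 1: fork(P0) -> P1. 2 ppages; refcounts: pp0:2 pp1:2
Op 2: write(P0, v1, 103). refcount(pp1)=2>1 -> COPY to pp2. 3 ppages; refcounts: pp0:2 pp1:1 pp2:1
Op 3: write(P1, v1, 129). refcount(pp1)=1 -> write in place. 3 ppages; refcounts: pp0:2 pp1:1 pp2:1
Op 4: write(P1, v0, 153). refcount(pp0)=2>1 -> COPY to pp3. 4 ppages; refcounts: pp0:1 pp1:1 pp2:1 pp3:1
Op 5: write(P0, v0, 188). refcount(pp0)=1 -> write in place. 4 ppages; refcounts: pp0:1 pp1:1 pp2:1 pp3:1
Op 6: write(P0, v0, 148). refcount(pp0)=1 -> write in place. 4 ppages; refcounts: pp0:1 pp1:1 pp2:1 pp3:1
Op 7: read(P1, v1) -> 129. No state change.
Op 8: write(P1, v0, 198). refcount(pp3)=1 -> write in place. 4 ppages; refcounts: pp0:1 pp1:1 pp2:1 pp3:1
Op 9: write(P0, v1, 177). refcount(pp2)=1 -> write in place. 4 ppages; refcounts: pp0:1 pp1:1 pp2:1 pp3:1

Answer: 1 1 1 1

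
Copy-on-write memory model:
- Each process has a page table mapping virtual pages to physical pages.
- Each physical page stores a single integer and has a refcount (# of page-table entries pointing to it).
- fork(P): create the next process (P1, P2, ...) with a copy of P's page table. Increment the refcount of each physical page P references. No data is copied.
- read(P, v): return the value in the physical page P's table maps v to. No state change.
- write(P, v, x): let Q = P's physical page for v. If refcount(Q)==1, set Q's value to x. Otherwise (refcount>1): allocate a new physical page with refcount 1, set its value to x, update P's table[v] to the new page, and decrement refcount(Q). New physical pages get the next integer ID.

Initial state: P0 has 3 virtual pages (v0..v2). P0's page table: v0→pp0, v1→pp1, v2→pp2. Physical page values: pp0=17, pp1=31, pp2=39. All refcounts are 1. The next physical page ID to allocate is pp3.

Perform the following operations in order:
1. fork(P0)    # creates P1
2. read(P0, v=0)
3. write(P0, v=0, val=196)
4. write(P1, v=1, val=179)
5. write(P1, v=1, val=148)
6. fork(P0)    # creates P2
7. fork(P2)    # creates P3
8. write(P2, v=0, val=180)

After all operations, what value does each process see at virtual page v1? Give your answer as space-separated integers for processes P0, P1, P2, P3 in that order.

Answer: 31 148 31 31

Derivation:
Op 1: fork(P0) -> P1. 3 ppages; refcounts: pp0:2 pp1:2 pp2:2
Op 2: read(P0, v0) -> 17. No state change.
Op 3: write(P0, v0, 196). refcount(pp0)=2>1 -> COPY to pp3. 4 ppages; refcounts: pp0:1 pp1:2 pp2:2 pp3:1
Op 4: write(P1, v1, 179). refcount(pp1)=2>1 -> COPY to pp4. 5 ppages; refcounts: pp0:1 pp1:1 pp2:2 pp3:1 pp4:1
Op 5: write(P1, v1, 148). refcount(pp4)=1 -> write in place. 5 ppages; refcounts: pp0:1 pp1:1 pp2:2 pp3:1 pp4:1
Op 6: fork(P0) -> P2. 5 ppages; refcounts: pp0:1 pp1:2 pp2:3 pp3:2 pp4:1
Op 7: fork(P2) -> P3. 5 ppages; refcounts: pp0:1 pp1:3 pp2:4 pp3:3 pp4:1
Op 8: write(P2, v0, 180). refcount(pp3)=3>1 -> COPY to pp5. 6 ppages; refcounts: pp0:1 pp1:3 pp2:4 pp3:2 pp4:1 pp5:1
P0: v1 -> pp1 = 31
P1: v1 -> pp4 = 148
P2: v1 -> pp1 = 31
P3: v1 -> pp1 = 31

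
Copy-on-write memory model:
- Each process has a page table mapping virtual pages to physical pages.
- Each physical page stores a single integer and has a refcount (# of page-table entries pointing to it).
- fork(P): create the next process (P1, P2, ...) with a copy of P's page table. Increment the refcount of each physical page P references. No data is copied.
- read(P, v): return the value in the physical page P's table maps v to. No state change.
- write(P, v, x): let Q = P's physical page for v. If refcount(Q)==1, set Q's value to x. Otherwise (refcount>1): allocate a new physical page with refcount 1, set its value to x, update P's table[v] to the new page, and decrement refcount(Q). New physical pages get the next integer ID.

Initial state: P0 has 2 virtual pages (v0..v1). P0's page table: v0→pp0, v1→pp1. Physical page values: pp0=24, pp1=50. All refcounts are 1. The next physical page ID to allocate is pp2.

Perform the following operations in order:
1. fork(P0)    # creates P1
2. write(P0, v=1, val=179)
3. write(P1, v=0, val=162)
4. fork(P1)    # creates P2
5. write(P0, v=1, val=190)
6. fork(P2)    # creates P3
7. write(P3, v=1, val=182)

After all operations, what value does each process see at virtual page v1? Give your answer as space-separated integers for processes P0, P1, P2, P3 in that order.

Answer: 190 50 50 182

Derivation:
Op 1: fork(P0) -> P1. 2 ppages; refcounts: pp0:2 pp1:2
Op 2: write(P0, v1, 179). refcount(pp1)=2>1 -> COPY to pp2. 3 ppages; refcounts: pp0:2 pp1:1 pp2:1
Op 3: write(P1, v0, 162). refcount(pp0)=2>1 -> COPY to pp3. 4 ppages; refcounts: pp0:1 pp1:1 pp2:1 pp3:1
Op 4: fork(P1) -> P2. 4 ppages; refcounts: pp0:1 pp1:2 pp2:1 pp3:2
Op 5: write(P0, v1, 190). refcount(pp2)=1 -> write in place. 4 ppages; refcounts: pp0:1 pp1:2 pp2:1 pp3:2
Op 6: fork(P2) -> P3. 4 ppages; refcounts: pp0:1 pp1:3 pp2:1 pp3:3
Op 7: write(P3, v1, 182). refcount(pp1)=3>1 -> COPY to pp4. 5 ppages; refcounts: pp0:1 pp1:2 pp2:1 pp3:3 pp4:1
P0: v1 -> pp2 = 190
P1: v1 -> pp1 = 50
P2: v1 -> pp1 = 50
P3: v1 -> pp4 = 182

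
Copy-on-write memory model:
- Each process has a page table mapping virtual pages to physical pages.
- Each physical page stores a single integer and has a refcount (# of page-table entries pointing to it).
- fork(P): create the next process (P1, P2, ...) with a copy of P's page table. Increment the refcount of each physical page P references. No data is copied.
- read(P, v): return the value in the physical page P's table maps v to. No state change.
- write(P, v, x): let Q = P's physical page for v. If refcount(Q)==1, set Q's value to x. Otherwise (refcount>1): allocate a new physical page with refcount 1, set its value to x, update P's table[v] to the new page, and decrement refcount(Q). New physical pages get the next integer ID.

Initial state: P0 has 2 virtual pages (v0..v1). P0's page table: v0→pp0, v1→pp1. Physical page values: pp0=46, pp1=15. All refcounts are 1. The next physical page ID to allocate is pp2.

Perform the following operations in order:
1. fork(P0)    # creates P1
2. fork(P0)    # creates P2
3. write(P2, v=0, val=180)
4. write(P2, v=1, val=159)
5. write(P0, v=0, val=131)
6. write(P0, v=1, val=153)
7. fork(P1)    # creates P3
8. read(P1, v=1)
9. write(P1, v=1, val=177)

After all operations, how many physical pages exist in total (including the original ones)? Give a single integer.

Op 1: fork(P0) -> P1. 2 ppages; refcounts: pp0:2 pp1:2
Op 2: fork(P0) -> P2. 2 ppages; refcounts: pp0:3 pp1:3
Op 3: write(P2, v0, 180). refcount(pp0)=3>1 -> COPY to pp2. 3 ppages; refcounts: pp0:2 pp1:3 pp2:1
Op 4: write(P2, v1, 159). refcount(pp1)=3>1 -> COPY to pp3. 4 ppages; refcounts: pp0:2 pp1:2 pp2:1 pp3:1
Op 5: write(P0, v0, 131). refcount(pp0)=2>1 -> COPY to pp4. 5 ppages; refcounts: pp0:1 pp1:2 pp2:1 pp3:1 pp4:1
Op 6: write(P0, v1, 153). refcount(pp1)=2>1 -> COPY to pp5. 6 ppages; refcounts: pp0:1 pp1:1 pp2:1 pp3:1 pp4:1 pp5:1
Op 7: fork(P1) -> P3. 6 ppages; refcounts: pp0:2 pp1:2 pp2:1 pp3:1 pp4:1 pp5:1
Op 8: read(P1, v1) -> 15. No state change.
Op 9: write(P1, v1, 177). refcount(pp1)=2>1 -> COPY to pp6. 7 ppages; refcounts: pp0:2 pp1:1 pp2:1 pp3:1 pp4:1 pp5:1 pp6:1

Answer: 7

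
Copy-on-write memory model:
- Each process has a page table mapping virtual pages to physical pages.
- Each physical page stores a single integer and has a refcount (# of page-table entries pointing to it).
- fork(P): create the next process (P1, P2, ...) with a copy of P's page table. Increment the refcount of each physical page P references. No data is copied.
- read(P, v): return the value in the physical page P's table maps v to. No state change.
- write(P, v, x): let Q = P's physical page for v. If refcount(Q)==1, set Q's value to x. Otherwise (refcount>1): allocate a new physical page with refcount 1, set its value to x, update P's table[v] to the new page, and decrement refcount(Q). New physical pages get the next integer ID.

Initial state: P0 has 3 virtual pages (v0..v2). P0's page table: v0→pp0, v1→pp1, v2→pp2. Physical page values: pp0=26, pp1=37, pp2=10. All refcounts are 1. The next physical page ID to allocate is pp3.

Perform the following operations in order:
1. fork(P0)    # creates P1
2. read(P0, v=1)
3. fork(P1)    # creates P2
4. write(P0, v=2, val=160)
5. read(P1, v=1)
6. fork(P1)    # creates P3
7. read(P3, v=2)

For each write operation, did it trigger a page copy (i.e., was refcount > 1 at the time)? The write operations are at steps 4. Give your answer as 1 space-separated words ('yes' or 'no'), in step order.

Op 1: fork(P0) -> P1. 3 ppages; refcounts: pp0:2 pp1:2 pp2:2
Op 2: read(P0, v1) -> 37. No state change.
Op 3: fork(P1) -> P2. 3 ppages; refcounts: pp0:3 pp1:3 pp2:3
Op 4: write(P0, v2, 160). refcount(pp2)=3>1 -> COPY to pp3. 4 ppages; refcounts: pp0:3 pp1:3 pp2:2 pp3:1
Op 5: read(P1, v1) -> 37. No state change.
Op 6: fork(P1) -> P3. 4 ppages; refcounts: pp0:4 pp1:4 pp2:3 pp3:1
Op 7: read(P3, v2) -> 10. No state change.

yes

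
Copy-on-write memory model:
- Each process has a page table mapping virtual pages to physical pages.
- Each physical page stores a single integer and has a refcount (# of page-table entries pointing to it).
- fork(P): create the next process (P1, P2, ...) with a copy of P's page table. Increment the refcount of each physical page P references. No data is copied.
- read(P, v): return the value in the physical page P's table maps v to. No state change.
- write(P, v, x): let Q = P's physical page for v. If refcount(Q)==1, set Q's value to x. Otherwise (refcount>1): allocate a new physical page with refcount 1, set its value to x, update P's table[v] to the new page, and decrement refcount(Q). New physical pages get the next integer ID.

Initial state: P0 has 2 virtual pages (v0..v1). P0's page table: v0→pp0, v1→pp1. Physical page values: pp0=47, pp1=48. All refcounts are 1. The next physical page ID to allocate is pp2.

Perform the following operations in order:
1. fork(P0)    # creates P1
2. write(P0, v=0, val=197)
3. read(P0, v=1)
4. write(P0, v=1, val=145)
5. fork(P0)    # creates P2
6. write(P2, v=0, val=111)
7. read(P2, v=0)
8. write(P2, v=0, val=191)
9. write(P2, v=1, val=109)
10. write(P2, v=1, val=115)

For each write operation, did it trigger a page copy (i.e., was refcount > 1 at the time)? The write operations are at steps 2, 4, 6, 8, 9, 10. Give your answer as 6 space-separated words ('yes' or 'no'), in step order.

Op 1: fork(P0) -> P1. 2 ppages; refcounts: pp0:2 pp1:2
Op 2: write(P0, v0, 197). refcount(pp0)=2>1 -> COPY to pp2. 3 ppages; refcounts: pp0:1 pp1:2 pp2:1
Op 3: read(P0, v1) -> 48. No state change.
Op 4: write(P0, v1, 145). refcount(pp1)=2>1 -> COPY to pp3. 4 ppages; refcounts: pp0:1 pp1:1 pp2:1 pp3:1
Op 5: fork(P0) -> P2. 4 ppages; refcounts: pp0:1 pp1:1 pp2:2 pp3:2
Op 6: write(P2, v0, 111). refcount(pp2)=2>1 -> COPY to pp4. 5 ppages; refcounts: pp0:1 pp1:1 pp2:1 pp3:2 pp4:1
Op 7: read(P2, v0) -> 111. No state change.
Op 8: write(P2, v0, 191). refcount(pp4)=1 -> write in place. 5 ppages; refcounts: pp0:1 pp1:1 pp2:1 pp3:2 pp4:1
Op 9: write(P2, v1, 109). refcount(pp3)=2>1 -> COPY to pp5. 6 ppages; refcounts: pp0:1 pp1:1 pp2:1 pp3:1 pp4:1 pp5:1
Op 10: write(P2, v1, 115). refcount(pp5)=1 -> write in place. 6 ppages; refcounts: pp0:1 pp1:1 pp2:1 pp3:1 pp4:1 pp5:1

yes yes yes no yes no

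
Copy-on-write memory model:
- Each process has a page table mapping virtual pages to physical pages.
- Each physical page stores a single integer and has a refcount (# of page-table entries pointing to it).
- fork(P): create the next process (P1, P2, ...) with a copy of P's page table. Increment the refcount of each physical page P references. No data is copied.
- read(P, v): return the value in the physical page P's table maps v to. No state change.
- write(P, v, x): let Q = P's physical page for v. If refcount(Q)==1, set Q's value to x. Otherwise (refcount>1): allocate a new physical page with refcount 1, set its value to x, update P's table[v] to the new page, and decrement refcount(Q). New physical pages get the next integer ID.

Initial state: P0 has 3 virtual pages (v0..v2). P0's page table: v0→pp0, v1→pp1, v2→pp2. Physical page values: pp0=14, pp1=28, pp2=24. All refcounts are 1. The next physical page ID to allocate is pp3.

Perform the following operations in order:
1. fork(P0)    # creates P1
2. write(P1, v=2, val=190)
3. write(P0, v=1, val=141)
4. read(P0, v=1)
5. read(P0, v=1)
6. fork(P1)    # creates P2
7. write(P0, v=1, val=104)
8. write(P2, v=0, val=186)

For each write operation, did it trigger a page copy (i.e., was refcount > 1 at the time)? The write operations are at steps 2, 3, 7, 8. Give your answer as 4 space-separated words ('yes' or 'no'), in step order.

Op 1: fork(P0) -> P1. 3 ppages; refcounts: pp0:2 pp1:2 pp2:2
Op 2: write(P1, v2, 190). refcount(pp2)=2>1 -> COPY to pp3. 4 ppages; refcounts: pp0:2 pp1:2 pp2:1 pp3:1
Op 3: write(P0, v1, 141). refcount(pp1)=2>1 -> COPY to pp4. 5 ppages; refcounts: pp0:2 pp1:1 pp2:1 pp3:1 pp4:1
Op 4: read(P0, v1) -> 141. No state change.
Op 5: read(P0, v1) -> 141. No state change.
Op 6: fork(P1) -> P2. 5 ppages; refcounts: pp0:3 pp1:2 pp2:1 pp3:2 pp4:1
Op 7: write(P0, v1, 104). refcount(pp4)=1 -> write in place. 5 ppages; refcounts: pp0:3 pp1:2 pp2:1 pp3:2 pp4:1
Op 8: write(P2, v0, 186). refcount(pp0)=3>1 -> COPY to pp5. 6 ppages; refcounts: pp0:2 pp1:2 pp2:1 pp3:2 pp4:1 pp5:1

yes yes no yes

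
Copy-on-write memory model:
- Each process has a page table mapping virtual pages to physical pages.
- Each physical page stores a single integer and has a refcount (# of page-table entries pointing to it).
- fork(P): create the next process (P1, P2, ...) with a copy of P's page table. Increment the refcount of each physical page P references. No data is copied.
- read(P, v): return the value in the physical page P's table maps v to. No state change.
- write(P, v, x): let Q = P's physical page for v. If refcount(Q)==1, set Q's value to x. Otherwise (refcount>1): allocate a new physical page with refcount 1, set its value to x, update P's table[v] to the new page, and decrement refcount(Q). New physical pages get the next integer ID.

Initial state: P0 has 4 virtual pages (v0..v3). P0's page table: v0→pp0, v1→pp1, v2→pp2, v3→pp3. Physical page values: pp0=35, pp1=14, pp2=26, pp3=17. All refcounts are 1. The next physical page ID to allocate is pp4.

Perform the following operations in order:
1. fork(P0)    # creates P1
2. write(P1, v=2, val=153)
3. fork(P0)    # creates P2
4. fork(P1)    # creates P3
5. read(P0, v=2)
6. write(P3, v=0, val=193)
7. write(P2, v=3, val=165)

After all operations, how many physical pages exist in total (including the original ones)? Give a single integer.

Op 1: fork(P0) -> P1. 4 ppages; refcounts: pp0:2 pp1:2 pp2:2 pp3:2
Op 2: write(P1, v2, 153). refcount(pp2)=2>1 -> COPY to pp4. 5 ppages; refcounts: pp0:2 pp1:2 pp2:1 pp3:2 pp4:1
Op 3: fork(P0) -> P2. 5 ppages; refcounts: pp0:3 pp1:3 pp2:2 pp3:3 pp4:1
Op 4: fork(P1) -> P3. 5 ppages; refcounts: pp0:4 pp1:4 pp2:2 pp3:4 pp4:2
Op 5: read(P0, v2) -> 26. No state change.
Op 6: write(P3, v0, 193). refcount(pp0)=4>1 -> COPY to pp5. 6 ppages; refcounts: pp0:3 pp1:4 pp2:2 pp3:4 pp4:2 pp5:1
Op 7: write(P2, v3, 165). refcount(pp3)=4>1 -> COPY to pp6. 7 ppages; refcounts: pp0:3 pp1:4 pp2:2 pp3:3 pp4:2 pp5:1 pp6:1

Answer: 7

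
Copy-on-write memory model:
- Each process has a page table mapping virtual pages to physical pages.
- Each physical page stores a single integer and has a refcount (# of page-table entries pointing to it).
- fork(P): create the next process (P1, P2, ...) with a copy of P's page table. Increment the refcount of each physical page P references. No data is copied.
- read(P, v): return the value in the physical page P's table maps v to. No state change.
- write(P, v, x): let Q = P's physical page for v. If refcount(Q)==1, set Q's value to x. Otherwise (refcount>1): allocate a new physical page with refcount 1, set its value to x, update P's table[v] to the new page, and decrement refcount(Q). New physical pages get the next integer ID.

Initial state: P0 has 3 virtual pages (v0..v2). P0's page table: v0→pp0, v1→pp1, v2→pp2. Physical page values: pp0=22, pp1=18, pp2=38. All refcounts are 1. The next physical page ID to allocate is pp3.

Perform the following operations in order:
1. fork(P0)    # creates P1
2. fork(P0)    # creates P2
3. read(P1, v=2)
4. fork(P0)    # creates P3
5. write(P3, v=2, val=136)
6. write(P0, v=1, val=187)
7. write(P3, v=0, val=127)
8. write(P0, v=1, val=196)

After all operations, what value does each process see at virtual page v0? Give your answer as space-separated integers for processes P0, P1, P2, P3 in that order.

Op 1: fork(P0) -> P1. 3 ppages; refcounts: pp0:2 pp1:2 pp2:2
Op 2: fork(P0) -> P2. 3 ppages; refcounts: pp0:3 pp1:3 pp2:3
Op 3: read(P1, v2) -> 38. No state change.
Op 4: fork(P0) -> P3. 3 ppages; refcounts: pp0:4 pp1:4 pp2:4
Op 5: write(P3, v2, 136). refcount(pp2)=4>1 -> COPY to pp3. 4 ppages; refcounts: pp0:4 pp1:4 pp2:3 pp3:1
Op 6: write(P0, v1, 187). refcount(pp1)=4>1 -> COPY to pp4. 5 ppages; refcounts: pp0:4 pp1:3 pp2:3 pp3:1 pp4:1
Op 7: write(P3, v0, 127). refcount(pp0)=4>1 -> COPY to pp5. 6 ppages; refcounts: pp0:3 pp1:3 pp2:3 pp3:1 pp4:1 pp5:1
Op 8: write(P0, v1, 196). refcount(pp4)=1 -> write in place. 6 ppages; refcounts: pp0:3 pp1:3 pp2:3 pp3:1 pp4:1 pp5:1
P0: v0 -> pp0 = 22
P1: v0 -> pp0 = 22
P2: v0 -> pp0 = 22
P3: v0 -> pp5 = 127

Answer: 22 22 22 127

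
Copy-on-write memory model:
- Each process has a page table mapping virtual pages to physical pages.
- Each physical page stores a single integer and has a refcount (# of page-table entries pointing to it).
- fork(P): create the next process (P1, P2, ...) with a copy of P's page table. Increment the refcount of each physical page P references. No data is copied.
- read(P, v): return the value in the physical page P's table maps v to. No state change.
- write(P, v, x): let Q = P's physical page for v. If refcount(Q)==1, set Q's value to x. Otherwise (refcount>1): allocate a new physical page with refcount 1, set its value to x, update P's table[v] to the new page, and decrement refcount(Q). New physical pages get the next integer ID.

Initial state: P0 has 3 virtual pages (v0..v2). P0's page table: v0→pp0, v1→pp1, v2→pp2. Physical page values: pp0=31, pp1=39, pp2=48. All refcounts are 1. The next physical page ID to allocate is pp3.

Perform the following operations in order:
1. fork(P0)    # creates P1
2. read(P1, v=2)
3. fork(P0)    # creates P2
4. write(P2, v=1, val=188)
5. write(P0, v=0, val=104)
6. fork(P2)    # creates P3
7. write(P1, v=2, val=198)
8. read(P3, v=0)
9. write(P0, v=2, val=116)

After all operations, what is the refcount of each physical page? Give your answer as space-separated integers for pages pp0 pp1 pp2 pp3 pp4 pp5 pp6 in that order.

Answer: 3 2 2 2 1 1 1

Derivation:
Op 1: fork(P0) -> P1. 3 ppages; refcounts: pp0:2 pp1:2 pp2:2
Op 2: read(P1, v2) -> 48. No state change.
Op 3: fork(P0) -> P2. 3 ppages; refcounts: pp0:3 pp1:3 pp2:3
Op 4: write(P2, v1, 188). refcount(pp1)=3>1 -> COPY to pp3. 4 ppages; refcounts: pp0:3 pp1:2 pp2:3 pp3:1
Op 5: write(P0, v0, 104). refcount(pp0)=3>1 -> COPY to pp4. 5 ppages; refcounts: pp0:2 pp1:2 pp2:3 pp3:1 pp4:1
Op 6: fork(P2) -> P3. 5 ppages; refcounts: pp0:3 pp1:2 pp2:4 pp3:2 pp4:1
Op 7: write(P1, v2, 198). refcount(pp2)=4>1 -> COPY to pp5. 6 ppages; refcounts: pp0:3 pp1:2 pp2:3 pp3:2 pp4:1 pp5:1
Op 8: read(P3, v0) -> 31. No state change.
Op 9: write(P0, v2, 116). refcount(pp2)=3>1 -> COPY to pp6. 7 ppages; refcounts: pp0:3 pp1:2 pp2:2 pp3:2 pp4:1 pp5:1 pp6:1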